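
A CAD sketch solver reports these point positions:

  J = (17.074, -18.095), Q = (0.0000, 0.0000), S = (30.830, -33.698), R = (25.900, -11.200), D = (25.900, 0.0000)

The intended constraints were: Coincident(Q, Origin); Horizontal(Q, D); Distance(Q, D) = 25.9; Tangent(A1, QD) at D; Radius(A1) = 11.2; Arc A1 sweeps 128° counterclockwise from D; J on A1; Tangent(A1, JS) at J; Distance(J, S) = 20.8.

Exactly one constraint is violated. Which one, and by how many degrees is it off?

Tangent(A1, JS) at J — off by 3.40°.

Q = (0.00, 0.00) ✓; Q.y = 0.00, D.y = 0.00 ✓; |QD| = 25.90 ✓; ∠(RD, DQ) = 90.00° ✓; |RD| = 11.20 ✓; bearing(R→J) − bearing(R→D) = 128.0° ✓; |RJ| = 11.20 ✓; ∠(RJ, JS) = 86.60° ✗; |JS| = 20.80 ✓.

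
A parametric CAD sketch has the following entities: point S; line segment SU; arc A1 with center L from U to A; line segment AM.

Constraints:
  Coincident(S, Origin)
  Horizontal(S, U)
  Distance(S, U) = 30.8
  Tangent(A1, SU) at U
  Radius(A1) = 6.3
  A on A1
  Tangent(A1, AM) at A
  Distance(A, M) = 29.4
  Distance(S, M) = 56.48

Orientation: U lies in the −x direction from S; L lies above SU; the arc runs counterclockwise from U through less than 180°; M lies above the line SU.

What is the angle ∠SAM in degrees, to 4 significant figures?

156.0°

S is at the origin; S and U share the same y with |SU| = 30.8 and U on the −x side, so U = (-30.80, 0.000). Tangency of A1 to SU means the radius LU is perpendicular to SU, so L = U + (0, 6.3) = (-30.80, 6.300). Since LA ⟂ AM (tangency), |LM| = √(6.3² + 29.4²) = 30.07 regardless of where A sits on A1. So M lies on both circle(S, 56.48) and circle(L, 30.07); the above-SU intersection is M = (-46.64, 31.86). A is the foot of the tangent from M: A = (-26.26, 10.67).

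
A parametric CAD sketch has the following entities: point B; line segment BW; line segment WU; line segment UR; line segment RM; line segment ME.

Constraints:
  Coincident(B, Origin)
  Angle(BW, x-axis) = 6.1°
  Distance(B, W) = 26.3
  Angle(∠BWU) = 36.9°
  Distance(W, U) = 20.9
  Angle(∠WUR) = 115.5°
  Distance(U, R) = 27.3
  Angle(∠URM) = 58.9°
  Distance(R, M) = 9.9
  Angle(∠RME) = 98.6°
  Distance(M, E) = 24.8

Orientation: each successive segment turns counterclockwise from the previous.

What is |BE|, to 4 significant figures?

16.89

B is at the origin; BW runs at 6.1° with length 26.3, so W = (26.15, 2.795). ∠BWU = 36.9° gives WU at 149.2° from the x-axis; with |WU| = 20.9, U = (8.199, 13.50). ∠WUR = 115.5° gives UR at -146.3° from the x-axis; with |UR| = 27.3, R = (-14.51, -1.651). ∠URM = 58.9° gives RM at -25.20° from the x-axis; with |RM| = 9.9, M = (-5.556, -5.866). ∠RME = 98.6° gives ME at 56.20° from the x-axis; with |ME| = 24.8, E = (8.240, 14.74). Then |BE| = |E − B| = 16.89.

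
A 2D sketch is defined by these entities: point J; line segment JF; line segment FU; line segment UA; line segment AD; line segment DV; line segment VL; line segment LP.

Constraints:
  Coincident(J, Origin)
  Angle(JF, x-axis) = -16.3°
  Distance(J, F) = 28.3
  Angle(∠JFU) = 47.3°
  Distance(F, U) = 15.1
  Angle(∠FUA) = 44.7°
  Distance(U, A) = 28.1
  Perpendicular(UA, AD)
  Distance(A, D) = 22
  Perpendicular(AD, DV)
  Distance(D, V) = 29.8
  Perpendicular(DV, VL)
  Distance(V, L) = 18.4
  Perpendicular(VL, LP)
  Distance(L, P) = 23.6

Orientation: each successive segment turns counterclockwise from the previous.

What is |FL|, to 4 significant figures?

14.28

J is at the origin; JF runs at -16.3° with length 28.3, so F = (27.16, -7.943). ∠JFU = 47.3° gives FU at 116.4° from the x-axis; with |FU| = 15.1, U = (20.45, 5.582). ∠FUA = 44.7° gives UA at -108.3° from the x-axis; with |UA| = 28.1, A = (11.63, -21.10). The perpendicularity gives AD at right angles to UA, so AD runs at -18.30°; with |AD| = 22.0, D = (32.51, -28.00). AD ⟂ DV, so DV runs at 71.70°; with |DV| = 29.8, V = (41.87, 0.2886). The perpendicularity gives VL at right angles to DV, so VL runs at 161.7°; with |VL| = 18.4, L = (24.40, 6.066). Then |FL| = |L − F| = 14.28.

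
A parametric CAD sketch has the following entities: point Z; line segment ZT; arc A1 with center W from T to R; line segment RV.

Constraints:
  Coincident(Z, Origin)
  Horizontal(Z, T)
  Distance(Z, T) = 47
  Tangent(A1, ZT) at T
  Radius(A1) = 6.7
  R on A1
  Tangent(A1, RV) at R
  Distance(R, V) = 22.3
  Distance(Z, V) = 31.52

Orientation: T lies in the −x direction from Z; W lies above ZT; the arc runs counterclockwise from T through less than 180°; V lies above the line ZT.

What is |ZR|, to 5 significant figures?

42.388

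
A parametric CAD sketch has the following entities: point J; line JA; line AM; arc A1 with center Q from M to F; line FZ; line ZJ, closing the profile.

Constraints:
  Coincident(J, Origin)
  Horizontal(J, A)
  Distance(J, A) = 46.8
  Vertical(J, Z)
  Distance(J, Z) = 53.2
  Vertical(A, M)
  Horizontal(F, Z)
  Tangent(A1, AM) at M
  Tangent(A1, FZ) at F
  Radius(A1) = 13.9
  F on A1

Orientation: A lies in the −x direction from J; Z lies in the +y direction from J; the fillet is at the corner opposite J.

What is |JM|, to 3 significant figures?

61.1

The virtual corner opposite J is at (-46.8, 53.2). A1 meets AM tangentially, so QM is at right angles to AM and A1 meets FZ tangentially, so QF is at right angles to FZ, with radius 13.9, so the center Q sits 13.9 in from both sides at Q = (-32.9, 39.3). That places the tangent points at M = (-46.8, 39.3) on AM and F = (-32.9, 53.2) on FZ. Then |JM| = |M − J| = 61.1.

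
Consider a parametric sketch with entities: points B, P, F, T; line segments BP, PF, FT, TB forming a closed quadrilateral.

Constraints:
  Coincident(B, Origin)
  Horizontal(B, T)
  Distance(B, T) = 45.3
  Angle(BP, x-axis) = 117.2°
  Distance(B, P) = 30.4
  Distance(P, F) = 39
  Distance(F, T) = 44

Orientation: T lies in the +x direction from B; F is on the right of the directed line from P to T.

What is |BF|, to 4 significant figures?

8.779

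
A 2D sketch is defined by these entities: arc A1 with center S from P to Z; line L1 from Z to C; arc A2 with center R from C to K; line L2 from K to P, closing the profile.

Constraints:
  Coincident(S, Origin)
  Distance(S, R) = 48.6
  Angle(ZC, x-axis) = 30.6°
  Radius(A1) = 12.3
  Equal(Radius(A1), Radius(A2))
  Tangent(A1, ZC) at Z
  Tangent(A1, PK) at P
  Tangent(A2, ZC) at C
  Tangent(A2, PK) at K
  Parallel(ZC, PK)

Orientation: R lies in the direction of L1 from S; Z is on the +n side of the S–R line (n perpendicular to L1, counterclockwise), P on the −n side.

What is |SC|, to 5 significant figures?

50.132

The slot axis is L1's direction at 30.6°, so u = (cos 30.6°, sin 30.6°) = (0.86074, 0.50904) and n = (−sin 30.6°, cos 30.6°) = (-0.50904, 0.86074). S is at the origin and R lies 48.6 along u from S, so R = 48.6·u = (41.832, 24.739). Tangency of A1 to both parallel lines with radius 12.3 puts Z and P at S ± 12.3·n: Z = (-6.2612, 10.587), P = (6.2612, -10.587). Equal radii place C and K the same way about R: C = R + 12.3·n = (35.571, 35.327), K = R − 12.3·n = (48.093, 14.152). Then |SC| = |C − S| = 50.132.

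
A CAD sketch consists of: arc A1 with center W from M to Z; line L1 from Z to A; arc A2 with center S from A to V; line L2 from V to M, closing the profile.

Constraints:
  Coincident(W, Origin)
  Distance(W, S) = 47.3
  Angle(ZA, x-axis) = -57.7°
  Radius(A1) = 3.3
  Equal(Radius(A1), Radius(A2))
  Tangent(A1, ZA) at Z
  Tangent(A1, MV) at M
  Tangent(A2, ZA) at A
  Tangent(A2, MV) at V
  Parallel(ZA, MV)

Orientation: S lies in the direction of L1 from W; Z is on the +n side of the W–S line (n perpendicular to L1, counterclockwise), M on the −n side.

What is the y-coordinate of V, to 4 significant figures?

-41.74

The slot axis is L1's direction at -57.7°, so u = (cos -57.7°, sin -57.7°) = (0.5344, -0.8453) and n = (−sin -57.7°, cos -57.7°) = (0.8453, 0.5344). W is at the origin and S lies 47.3 along u from W, so S = 47.3·u = (25.27, -39.98). Tangency of A1 to both parallel lines with radius 3.3 puts Z and M at W ± 3.3·n: Z = (2.789, 1.763), M = (-2.789, -1.763). Equal radii place A and V the same way about S: A = S + 3.3·n = (28.06, -38.22), V = S − 3.3·n = (22.49, -41.74). So V.y = -41.74.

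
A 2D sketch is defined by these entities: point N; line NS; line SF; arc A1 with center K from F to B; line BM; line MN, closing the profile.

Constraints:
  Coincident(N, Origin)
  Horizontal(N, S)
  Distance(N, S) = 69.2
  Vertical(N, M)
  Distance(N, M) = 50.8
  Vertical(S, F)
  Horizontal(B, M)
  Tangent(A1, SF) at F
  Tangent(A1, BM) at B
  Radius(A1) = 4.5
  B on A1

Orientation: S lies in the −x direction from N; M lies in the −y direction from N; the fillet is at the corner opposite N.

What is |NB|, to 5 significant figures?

82.260

N is at the origin; N and S share the same y with |NS| = 69.2 and S on the −x side, so S = (-69.200, 0.0000). N and M share the same x with |NM| = 50.8 and M on the −y side, so M = (0.0000, -50.800). The virtual corner opposite N is at (-69.200, -50.800). The tangent condition forces KF to be normal to SF and since A1 is tangent to BM there, KB ⟂ BM, with radius 4.5, so the center K sits 4.5 in from both sides at K = (-64.700, -46.300). That places the tangent points at F = (-69.200, -46.300) on SF and B = (-64.700, -50.800) on BM. Then |NB| = |B − N| = 82.260.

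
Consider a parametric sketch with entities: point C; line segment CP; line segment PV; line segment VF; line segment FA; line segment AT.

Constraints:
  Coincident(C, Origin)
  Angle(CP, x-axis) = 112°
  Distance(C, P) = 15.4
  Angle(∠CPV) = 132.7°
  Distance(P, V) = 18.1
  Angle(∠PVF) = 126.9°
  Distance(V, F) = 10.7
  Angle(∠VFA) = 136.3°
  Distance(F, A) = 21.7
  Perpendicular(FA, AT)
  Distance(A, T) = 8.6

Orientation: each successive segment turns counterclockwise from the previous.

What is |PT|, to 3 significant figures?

32.0

∠VFA = 136.3° gives FA at -104° from the x-axis; with |FA| = 21.7, A = (-36.9, -6.12). FA is perpendicular to AT, so AT runs at -13.9°; with |AT| = 8.6, T = (-28.6, -8.19). Then |PT| = |T − P| = 32.0.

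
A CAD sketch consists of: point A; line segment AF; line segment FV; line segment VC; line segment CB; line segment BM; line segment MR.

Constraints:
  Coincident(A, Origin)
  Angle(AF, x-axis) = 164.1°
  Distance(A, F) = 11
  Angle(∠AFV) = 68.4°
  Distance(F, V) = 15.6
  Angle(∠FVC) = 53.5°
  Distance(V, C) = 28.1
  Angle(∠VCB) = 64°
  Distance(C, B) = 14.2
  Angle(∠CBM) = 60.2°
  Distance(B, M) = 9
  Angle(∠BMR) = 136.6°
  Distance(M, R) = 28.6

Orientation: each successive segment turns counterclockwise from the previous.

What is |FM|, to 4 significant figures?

10.44

A is at the origin; AF runs at 164.1° with length 11.0, so F = (-10.58, 3.014). ∠AFV = 68.4° gives FV at -84.30° from the x-axis; with |FV| = 15.6, V = (-9.030, -12.51). ∠FVC = 53.5° gives VC at 42.20° from the x-axis; with |VC| = 28.1, C = (11.79, 6.366). ∠VCB = 64.0° gives CB at 158.2° from the x-axis; with |CB| = 14.2, B = (-1.398, 11.64). ∠CBM = 60.2° gives BM at -82.00° from the x-axis; with |BM| = 9.0, M = (-0.1451, 2.727). Then |FM| = |M − F| = 10.44.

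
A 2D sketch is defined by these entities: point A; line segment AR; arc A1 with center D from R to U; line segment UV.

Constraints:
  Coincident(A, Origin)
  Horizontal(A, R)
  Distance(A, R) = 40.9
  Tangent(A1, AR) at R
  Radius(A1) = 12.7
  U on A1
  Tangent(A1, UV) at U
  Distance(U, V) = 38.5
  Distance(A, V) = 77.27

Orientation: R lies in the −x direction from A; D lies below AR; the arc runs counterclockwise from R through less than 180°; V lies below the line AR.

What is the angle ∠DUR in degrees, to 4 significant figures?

50.19°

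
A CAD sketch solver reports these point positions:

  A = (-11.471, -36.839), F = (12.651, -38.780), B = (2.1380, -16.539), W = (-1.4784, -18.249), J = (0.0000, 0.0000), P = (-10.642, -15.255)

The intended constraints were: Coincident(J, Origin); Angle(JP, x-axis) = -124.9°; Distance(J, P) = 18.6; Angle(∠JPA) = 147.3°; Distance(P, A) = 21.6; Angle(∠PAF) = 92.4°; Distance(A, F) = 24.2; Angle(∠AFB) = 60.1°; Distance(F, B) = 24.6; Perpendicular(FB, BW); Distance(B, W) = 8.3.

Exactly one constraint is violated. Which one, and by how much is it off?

Distance(B, W) = 8.3 — off by 4.30.

J = (0.00, 0.00) ✓; JP at -124.9° ✓; |JP| = 18.60 ✓; ∠JPA = 147.3° ✓; |PA| = 21.60 ✓; ∠PAF = 92.40° ✓; |AF| = 24.20 ✓; ∠AFB = 60.10° ✓; |FB| = 24.60 ✓; ∠(FB, BW) = 90.01° ✓; |BW| = 4.000 ✗.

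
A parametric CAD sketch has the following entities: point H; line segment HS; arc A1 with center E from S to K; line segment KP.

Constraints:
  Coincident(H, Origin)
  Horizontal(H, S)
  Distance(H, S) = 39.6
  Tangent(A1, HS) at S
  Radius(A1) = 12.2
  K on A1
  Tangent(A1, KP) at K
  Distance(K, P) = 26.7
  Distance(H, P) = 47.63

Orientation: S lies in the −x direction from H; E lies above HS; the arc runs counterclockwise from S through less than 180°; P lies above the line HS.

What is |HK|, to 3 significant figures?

30.0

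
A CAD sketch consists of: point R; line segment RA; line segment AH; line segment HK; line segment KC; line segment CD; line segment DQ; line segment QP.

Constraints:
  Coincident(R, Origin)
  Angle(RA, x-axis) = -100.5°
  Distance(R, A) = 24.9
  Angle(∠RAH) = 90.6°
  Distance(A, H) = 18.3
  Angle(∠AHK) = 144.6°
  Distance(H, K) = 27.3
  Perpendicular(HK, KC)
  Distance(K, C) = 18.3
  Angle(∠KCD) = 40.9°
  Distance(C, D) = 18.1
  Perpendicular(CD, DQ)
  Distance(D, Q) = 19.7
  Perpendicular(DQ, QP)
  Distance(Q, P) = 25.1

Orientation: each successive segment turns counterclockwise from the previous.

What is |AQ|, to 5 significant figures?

49.037

R is at the origin; RA runs at -100.5° with length 24.9, so A = (-4.5377, -24.483). ∠RAH = 90.6° gives AH at -11.100° from the x-axis; with |AH| = 18.3, H = (13.420, -28.006). ∠AHK = 144.6° gives HK at 24.300° from the x-axis; with |HK| = 27.3, K = (38.301, -16.772). HK is perpendicular to KC, so KC runs at 114.30°; with |KC| = 18.3, C = (30.771, -0.093177). ∠KCD = 40.9° gives CD at -106.60° from the x-axis; with |CD| = 18.1, D = (25.600, -17.439). CD ⟂ DQ, so DQ runs at -16.600°; with |DQ| = 19.7, Q = (44.479, -23.067). Then |AQ| = |Q − A| = 49.037.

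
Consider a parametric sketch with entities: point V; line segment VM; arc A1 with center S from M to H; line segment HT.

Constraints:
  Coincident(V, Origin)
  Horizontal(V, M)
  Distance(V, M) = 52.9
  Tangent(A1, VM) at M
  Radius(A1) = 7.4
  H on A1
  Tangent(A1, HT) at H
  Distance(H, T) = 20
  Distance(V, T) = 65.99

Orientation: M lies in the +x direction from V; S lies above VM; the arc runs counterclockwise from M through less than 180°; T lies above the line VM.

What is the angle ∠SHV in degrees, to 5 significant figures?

6.1923°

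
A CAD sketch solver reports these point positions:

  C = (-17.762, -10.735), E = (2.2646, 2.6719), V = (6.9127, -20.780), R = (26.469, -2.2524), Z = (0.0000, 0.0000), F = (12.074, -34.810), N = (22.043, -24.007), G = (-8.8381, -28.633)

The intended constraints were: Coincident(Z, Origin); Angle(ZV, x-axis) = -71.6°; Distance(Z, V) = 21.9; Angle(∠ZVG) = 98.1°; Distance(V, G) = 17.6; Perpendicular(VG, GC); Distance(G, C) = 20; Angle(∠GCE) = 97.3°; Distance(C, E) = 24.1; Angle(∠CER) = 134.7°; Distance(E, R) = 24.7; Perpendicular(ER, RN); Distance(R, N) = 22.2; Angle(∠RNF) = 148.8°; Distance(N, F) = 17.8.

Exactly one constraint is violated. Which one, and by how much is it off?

Distance(N, F) = 17.8 — off by 3.10.

Z = (0.00, 0.00) ✓; ZV at -71.60° ✓; |ZV| = 21.90 ✓; ∠ZVG = 98.10° ✓; |VG| = 17.60 ✓; ∠(VG, GC) = 90.00° ✓; |GC| = 20.00 ✓; ∠GCE = 97.30° ✓; |CE| = 24.10 ✓; ∠CER = 134.7° ✓; |ER| = 24.70 ✓; ∠(ER, RN) = 90.00° ✓; |RN| = 22.20 ✓; ∠RNF = 148.8° ✓; |NF| = 14.70 ✗.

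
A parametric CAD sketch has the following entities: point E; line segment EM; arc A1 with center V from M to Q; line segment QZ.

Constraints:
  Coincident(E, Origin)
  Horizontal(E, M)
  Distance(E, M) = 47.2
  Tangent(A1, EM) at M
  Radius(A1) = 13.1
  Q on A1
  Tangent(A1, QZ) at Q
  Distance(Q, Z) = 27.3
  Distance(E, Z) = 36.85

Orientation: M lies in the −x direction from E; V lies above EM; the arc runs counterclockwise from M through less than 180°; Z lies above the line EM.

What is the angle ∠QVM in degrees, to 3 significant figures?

58.8°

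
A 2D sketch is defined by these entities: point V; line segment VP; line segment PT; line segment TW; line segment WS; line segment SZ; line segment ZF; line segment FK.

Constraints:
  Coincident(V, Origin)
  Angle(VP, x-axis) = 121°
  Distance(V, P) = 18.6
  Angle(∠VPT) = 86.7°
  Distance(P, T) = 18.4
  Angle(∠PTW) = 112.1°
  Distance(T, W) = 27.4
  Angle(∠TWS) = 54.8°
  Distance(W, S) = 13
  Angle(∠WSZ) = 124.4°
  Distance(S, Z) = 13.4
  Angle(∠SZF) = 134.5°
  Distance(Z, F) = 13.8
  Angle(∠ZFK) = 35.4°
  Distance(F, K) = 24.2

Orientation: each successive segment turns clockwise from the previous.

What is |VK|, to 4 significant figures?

20.62

V is at the origin; VP runs at 121.0° with length 18.6, so P = (-9.580, 15.94). ∠VPT = 86.7° gives PT at 27.70° from the x-axis; with |PT| = 18.4, T = (6.712, 24.50). ∠PTW = 112.1° gives TW at -40.20° from the x-axis; with |TW| = 27.4, W = (27.64, 6.811). ∠TWS = 54.8° gives WS at -165.4° from the x-axis; with |WS| = 13.0, S = (15.06, 3.534). ∠WSZ = 124.4° gives SZ at 139.0° from the x-axis; with |SZ| = 13.4, Z = (4.946, 12.33). ∠SZF = 134.5° gives ZF at 93.50° from the x-axis; with |ZF| = 13.8, F = (4.104, 26.10). ∠ZFK = 35.4° gives FK at -51.10° from the x-axis; with |FK| = 24.2, K = (19.30, 7.266). Then |VK| = |K − V| = 20.62.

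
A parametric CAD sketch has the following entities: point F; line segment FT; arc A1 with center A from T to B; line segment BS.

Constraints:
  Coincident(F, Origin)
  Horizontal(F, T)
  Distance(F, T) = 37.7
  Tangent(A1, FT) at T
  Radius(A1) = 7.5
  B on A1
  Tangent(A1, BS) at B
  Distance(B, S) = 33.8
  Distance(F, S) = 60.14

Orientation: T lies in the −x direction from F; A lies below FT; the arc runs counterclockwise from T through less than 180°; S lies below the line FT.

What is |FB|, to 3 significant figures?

45.9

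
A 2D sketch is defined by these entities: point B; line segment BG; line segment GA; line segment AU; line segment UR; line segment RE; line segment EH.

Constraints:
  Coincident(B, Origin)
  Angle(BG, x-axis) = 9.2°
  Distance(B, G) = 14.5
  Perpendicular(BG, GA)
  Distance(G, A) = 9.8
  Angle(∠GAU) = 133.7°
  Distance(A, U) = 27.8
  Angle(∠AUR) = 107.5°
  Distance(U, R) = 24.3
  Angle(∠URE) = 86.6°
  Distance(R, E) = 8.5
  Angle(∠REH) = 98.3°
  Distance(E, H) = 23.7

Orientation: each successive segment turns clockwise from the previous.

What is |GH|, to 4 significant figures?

24.89

B is at the origin; BG runs at 9.2° with length 14.5, so G = (14.31, 2.318). BG ⟂ GA, so GA runs at -80.80°; with |GA| = 9.8, A = (15.88, -7.356). ∠GAU = 133.7° gives AU at -127.1° from the x-axis; with |AU| = 27.8, U = (-0.8889, -29.53). ∠AUR = 107.5° gives UR at 160.4° from the x-axis; with |UR| = 24.3, R = (-23.78, -21.38). ∠URE = 86.6° gives RE at 67.00° from the x-axis; with |RE| = 8.5, E = (-20.46, -13.55). ∠REH = 98.3° gives EH at -14.70° from the x-axis; with |EH| = 23.7, H = (2.465, -19.57). Then |GH| = |H − G| = 24.89.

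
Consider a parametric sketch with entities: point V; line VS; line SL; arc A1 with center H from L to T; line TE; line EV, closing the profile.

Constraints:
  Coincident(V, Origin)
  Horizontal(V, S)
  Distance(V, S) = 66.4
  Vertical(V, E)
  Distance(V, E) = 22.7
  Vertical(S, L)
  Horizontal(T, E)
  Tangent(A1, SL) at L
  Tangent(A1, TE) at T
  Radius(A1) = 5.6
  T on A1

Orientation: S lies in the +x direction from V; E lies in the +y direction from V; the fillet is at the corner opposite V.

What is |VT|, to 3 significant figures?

64.9

V is at the origin; VS is horizontal with |VS| = 66.4 and S on the +x side, so S = (66.4, 0.00). V and E share the same x with |VE| = 22.7 and E on the +y side, so E = (0.00, 22.7). The virtual corner opposite V is at (66.4, 22.7). The tangent condition forces HL to be normal to SL and tangency of A1 to TE means the radius HT is perpendicular to TE, with radius 5.6, so the center H sits 5.6 in from both sides at H = (60.8, 17.1). That places the tangent points at L = (66.4, 17.1) on SL and T = (60.8, 22.7) on TE. Then |VT| = |T − V| = 64.9.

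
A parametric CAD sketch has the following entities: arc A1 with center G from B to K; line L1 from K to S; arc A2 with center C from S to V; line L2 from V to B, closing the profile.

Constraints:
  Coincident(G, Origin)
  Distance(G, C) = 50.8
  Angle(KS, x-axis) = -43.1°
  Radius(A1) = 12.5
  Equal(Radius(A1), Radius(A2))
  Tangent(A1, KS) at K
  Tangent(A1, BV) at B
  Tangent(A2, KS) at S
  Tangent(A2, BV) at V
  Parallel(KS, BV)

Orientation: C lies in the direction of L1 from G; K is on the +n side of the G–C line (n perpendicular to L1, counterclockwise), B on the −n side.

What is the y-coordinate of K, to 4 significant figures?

9.127

The slot axis is L1's direction at -43.1°, so u = (cos -43.1°, sin -43.1°) = (0.7302, -0.6833) and n = (−sin -43.1°, cos -43.1°) = (0.6833, 0.7302). G is at the origin and C lies 50.8 along u from G, so C = 50.8·u = (37.09, -34.71). Tangency of A1 to both parallel lines with radius 12.5 puts K and B at G ± 12.5·n: K = (8.541, 9.127), B = (-8.541, -9.127). So K.y = 9.127.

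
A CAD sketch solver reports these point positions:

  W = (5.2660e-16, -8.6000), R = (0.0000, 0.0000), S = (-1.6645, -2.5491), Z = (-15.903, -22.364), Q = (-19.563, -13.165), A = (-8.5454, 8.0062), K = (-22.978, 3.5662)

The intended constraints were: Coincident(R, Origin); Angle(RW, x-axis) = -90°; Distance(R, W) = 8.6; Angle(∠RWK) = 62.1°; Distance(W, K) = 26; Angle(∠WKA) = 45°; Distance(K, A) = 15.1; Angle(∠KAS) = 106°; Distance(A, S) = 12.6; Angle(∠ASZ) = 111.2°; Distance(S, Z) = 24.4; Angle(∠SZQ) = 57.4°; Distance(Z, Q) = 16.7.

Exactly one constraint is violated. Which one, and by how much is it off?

Distance(Z, Q) = 16.7 — off by 6.80.

R = (0.00, 0.00) ✓; RW at -90.00° ✓; |RW| = 8.600 ✓; ∠RWK = 62.10° ✓; |WK| = 26.00 ✓; ∠WKA = 45.00° ✓; |KA| = 15.10 ✓; ∠KAS = 106.0° ✓; |AS| = 12.60 ✓; ∠ASZ = 111.2° ✓; |SZ| = 24.40 ✓; ∠SZQ = 57.40° ✓; |ZQ| = 9.900 ✗.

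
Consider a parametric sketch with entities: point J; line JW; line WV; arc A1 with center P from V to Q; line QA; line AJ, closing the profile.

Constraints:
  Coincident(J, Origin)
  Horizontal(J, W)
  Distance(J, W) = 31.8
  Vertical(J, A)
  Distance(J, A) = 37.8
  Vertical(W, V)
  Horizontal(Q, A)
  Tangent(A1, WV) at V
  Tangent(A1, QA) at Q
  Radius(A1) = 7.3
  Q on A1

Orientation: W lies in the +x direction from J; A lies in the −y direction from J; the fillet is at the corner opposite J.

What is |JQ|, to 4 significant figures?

45.05

The virtual corner opposite J is at (31.80, -37.80). Since A1 is tangent to WV there, PV ⟂ WV and the tangent condition forces PQ to be normal to QA, with radius 7.3, so the center P sits 7.3 in from both sides at P = (24.50, -30.50). That places the tangent points at V = (31.80, -30.50) on WV and Q = (24.50, -37.80) on QA. Then |JQ| = |Q − J| = 45.05.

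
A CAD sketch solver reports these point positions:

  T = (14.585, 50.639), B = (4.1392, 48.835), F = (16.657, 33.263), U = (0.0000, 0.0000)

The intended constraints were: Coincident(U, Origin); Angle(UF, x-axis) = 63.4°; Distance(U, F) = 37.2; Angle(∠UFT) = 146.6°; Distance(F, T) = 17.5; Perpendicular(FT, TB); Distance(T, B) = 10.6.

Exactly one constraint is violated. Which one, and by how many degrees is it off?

Perpendicular(FT, TB) — off by 3.00°.

U = (0.00, 0.00) ✓; UF at 63.40° ✓; |UF| = 37.20 ✓; ∠UFT = 146.6° ✓; |FT| = 17.50 ✓; ∠(FT, TB) = 93.00° ✗; |TB| = 10.60 ✓.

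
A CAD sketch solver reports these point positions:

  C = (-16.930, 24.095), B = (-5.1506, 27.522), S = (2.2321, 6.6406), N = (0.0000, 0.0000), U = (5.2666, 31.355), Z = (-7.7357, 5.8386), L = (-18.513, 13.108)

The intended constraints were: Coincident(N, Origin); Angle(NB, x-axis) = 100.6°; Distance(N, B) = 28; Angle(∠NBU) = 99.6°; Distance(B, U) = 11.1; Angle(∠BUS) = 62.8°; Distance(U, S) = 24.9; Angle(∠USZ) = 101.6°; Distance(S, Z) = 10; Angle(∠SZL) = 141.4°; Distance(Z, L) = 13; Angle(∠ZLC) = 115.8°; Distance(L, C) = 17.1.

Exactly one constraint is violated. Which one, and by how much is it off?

Distance(L, C) = 17.1 — off by 6.00.

N = (0.00, 0.00) ✓; NB at 100.6° ✓; |NB| = 28.00 ✓; ∠NBU = 99.60° ✓; |BU| = 11.10 ✓; ∠BUS = 62.80° ✓; |US| = 24.90 ✓; ∠USZ = 101.6° ✓; |SZ| = 10.00 ✓; ∠SZL = 141.4° ✓; |ZL| = 13.00 ✓; ∠ZLC = 115.8° ✓; |LC| = 11.10 ✗.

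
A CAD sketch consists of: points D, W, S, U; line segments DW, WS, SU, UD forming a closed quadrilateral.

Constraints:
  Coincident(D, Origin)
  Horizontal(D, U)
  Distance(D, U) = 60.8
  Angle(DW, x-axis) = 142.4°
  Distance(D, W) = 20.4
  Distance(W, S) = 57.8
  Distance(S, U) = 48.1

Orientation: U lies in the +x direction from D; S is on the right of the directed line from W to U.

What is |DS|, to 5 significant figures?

37.834

D is at the origin; DU is horizontal with |DU| = 60.8 and U in +x, so U = (60.8, 0). DW runs at 142.4° with |DW| = 20.4, so W = (-16.163, 12.447). S is determined by |WS| = 57.8 and |SU| = 48.1 together: it lies at the intersection of circle(W, 57.8) and circle(U, 48.1). With |WU| = 77.963, the foot of the radical line on WU is 45.569 from W and the perpendicular offset is √(57.8² − 45.569²) = 35.557. Taking the right-of-WU solution: S = (23.145, -29.929).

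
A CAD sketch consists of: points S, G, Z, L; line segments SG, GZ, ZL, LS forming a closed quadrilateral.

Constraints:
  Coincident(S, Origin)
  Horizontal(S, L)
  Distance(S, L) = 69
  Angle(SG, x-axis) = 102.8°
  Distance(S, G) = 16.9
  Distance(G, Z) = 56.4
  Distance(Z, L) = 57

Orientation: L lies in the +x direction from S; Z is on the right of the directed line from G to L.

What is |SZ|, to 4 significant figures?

40.34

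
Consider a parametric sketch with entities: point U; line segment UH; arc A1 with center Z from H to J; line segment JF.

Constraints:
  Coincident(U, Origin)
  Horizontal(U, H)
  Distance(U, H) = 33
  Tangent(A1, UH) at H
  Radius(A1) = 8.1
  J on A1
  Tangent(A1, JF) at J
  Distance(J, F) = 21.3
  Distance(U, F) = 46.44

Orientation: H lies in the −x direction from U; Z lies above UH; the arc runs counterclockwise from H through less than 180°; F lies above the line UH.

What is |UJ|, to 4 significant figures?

28.15

Checks: |ZJ| = 8.100 ✓; ∠(ZJ, JF) = 90.00° ✓; |JF| = 21.30 ✓; |UF| = 46.44 ✓.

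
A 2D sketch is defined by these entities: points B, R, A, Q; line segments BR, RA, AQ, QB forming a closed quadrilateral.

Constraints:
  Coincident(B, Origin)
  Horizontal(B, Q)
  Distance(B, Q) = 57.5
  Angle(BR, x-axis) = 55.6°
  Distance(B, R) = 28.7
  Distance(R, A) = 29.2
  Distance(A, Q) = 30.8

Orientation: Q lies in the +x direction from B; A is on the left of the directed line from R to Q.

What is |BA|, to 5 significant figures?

53.151

Checks: BR at 55.60° ✓; |RA| = 29.20 ✓; |AQ| = 30.80 ✓.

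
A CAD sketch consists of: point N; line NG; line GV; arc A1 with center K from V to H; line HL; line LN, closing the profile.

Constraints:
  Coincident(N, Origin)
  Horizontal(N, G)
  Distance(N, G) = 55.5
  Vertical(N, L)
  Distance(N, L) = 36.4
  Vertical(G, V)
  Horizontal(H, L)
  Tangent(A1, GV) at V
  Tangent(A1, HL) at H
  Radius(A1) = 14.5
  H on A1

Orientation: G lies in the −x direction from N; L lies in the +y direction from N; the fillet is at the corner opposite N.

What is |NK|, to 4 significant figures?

46.48

N is at the origin; N and G share the same y with |NG| = 55.5 and G on the −x side, so G = (-55.50, 0.000). NL is vertical with |NL| = 36.4 and L on the +y side, so L = (0.000, 36.40). The virtual corner opposite N is at (-55.50, 36.40). The tangent condition forces KV to be normal to GV and tangency of A1 to HL means the radius KH is perpendicular to HL, with radius 14.5, so the center K sits 14.5 in from both sides at K = (-41.00, 21.90). Then |NK| = |K − N| = 46.48.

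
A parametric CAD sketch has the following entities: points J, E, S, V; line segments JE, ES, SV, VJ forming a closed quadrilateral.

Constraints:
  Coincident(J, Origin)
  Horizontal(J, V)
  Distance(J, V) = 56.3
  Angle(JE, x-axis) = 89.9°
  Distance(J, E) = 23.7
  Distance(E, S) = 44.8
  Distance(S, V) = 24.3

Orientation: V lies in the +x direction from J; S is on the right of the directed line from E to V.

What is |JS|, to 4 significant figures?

33.62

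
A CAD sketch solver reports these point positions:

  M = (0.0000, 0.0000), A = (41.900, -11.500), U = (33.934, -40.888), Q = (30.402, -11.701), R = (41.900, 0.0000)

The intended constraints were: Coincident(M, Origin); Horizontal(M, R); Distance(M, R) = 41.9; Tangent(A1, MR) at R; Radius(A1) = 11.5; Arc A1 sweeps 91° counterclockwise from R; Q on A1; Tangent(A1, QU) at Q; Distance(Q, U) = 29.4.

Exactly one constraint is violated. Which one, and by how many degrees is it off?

Tangent(A1, QU) at Q — off by 5.90°.

M = (0.00, 0.00) ✓; M.y = 0.00, R.y = 0.00 ✓; |MR| = 41.90 ✓; ∠(AR, RM) = 90.00° ✓; |AR| = 11.50 ✓; bearing(A→Q) − bearing(A→R) = 91.00° ✓; |AQ| = 11.50 ✓; ∠(AQ, QU) = 84.10° ✗; |QU| = 29.40 ✓.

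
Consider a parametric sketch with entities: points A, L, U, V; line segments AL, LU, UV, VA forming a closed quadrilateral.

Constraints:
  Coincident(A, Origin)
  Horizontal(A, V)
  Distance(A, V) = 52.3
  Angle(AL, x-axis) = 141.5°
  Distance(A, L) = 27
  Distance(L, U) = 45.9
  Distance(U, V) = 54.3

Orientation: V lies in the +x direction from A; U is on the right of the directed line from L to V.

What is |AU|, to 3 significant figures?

22.5

A is at the origin; AV is horizontal with |AV| = 52.3 and V in +x, so V = (52.3, 0). AL runs at 141.5° with |AL| = 27.0, so L = (-21.1, 16.8). U is determined by |LU| = 45.9 and |UV| = 54.3 together: it lies at the intersection of circle(L, 45.9) and circle(V, 54.3). With |LV| = 75.3, the foot of the radical line on LV is 32.1 from L and the perpendicular offset is √(45.9² − 32.1²) = 32.8. Taking the right-of-LV solution: U = (2.81, -22.4).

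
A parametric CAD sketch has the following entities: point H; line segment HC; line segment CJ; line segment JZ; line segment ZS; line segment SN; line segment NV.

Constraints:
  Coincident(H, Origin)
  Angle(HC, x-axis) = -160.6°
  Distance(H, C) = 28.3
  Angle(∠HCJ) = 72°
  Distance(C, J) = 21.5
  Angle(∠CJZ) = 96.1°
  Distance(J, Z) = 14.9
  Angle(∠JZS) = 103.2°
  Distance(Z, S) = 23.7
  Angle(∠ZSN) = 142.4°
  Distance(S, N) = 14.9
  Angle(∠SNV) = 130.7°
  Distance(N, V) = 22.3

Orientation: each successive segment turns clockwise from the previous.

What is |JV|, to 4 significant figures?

43.51

∠ZSN = 142.4° gives SN at -106.9° from the x-axis; with |SN| = 14.9, N = (-8.400, -22.39). ∠SNV = 130.7° gives NV at -156.2° from the x-axis; with |NV| = 22.3, V = (-28.80, -31.39). Then |JV| = |V − J| = 43.51.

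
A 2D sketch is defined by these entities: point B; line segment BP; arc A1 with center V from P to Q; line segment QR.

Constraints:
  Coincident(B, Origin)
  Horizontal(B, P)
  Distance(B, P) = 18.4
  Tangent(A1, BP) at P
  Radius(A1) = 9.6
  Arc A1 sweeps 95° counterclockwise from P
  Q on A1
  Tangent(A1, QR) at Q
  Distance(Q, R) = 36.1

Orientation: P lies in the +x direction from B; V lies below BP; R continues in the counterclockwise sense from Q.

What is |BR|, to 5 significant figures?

47.922

B is at the origin; BP is horizontal with |BP| = 18.4 and P on the +x side, so P = (18.400, 0.0000). A1 meets BP tangentially, so VP is at right angles to BP, so V = P + (0, -9.6) = (18.400, -9.6000). On A1, P sits at bearing 90° from V; a 95° counterclockwise sweep puts Q at bearing 185°, so Q = V + 9.6·(cos 185°, sin 185°) = (8.8365, -10.437). A1 meets QR tangentially, so VQ is at right angles to QR, so QR runs along (−sin 185°, cos 185°); with |QR| = 36.1, R = (11.983, -46.399). Then |BR| = |R − B| = 47.922.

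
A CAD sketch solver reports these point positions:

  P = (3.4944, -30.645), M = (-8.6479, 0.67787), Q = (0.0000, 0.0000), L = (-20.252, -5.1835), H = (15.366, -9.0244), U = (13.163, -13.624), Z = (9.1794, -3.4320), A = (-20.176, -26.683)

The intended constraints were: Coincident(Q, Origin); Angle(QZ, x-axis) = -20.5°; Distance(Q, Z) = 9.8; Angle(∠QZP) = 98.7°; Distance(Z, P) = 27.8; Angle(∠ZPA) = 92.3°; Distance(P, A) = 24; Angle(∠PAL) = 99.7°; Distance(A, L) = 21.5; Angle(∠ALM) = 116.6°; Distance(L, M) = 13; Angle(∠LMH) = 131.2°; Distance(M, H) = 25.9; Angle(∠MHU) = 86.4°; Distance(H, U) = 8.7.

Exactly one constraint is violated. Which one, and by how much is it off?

Distance(H, U) = 8.7 — off by 3.60.

Q = (0.00, 0.00) ✓; QZ at -20.50° ✓; |QZ| = 9.800 ✓; ∠QZP = 98.70° ✓; |ZP| = 27.80 ✓; ∠ZPA = 92.30° ✓; |PA| = 24.00 ✓; ∠PAL = 99.70° ✓; |AL| = 21.50 ✓; ∠ALM = 116.6° ✓; |LM| = 13.00 ✓; ∠LMH = 131.2° ✓; |MH| = 25.90 ✓; ∠MHU = 86.41° ✓; |HU| = 5.100 ✗.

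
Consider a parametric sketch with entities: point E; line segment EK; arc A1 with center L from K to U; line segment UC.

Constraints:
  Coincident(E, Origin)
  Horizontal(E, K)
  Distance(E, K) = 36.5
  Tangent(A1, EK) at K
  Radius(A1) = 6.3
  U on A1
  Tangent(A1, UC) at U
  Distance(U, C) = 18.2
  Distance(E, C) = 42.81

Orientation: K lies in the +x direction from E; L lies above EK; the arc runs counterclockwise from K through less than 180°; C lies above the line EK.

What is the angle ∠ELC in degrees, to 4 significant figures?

93.61°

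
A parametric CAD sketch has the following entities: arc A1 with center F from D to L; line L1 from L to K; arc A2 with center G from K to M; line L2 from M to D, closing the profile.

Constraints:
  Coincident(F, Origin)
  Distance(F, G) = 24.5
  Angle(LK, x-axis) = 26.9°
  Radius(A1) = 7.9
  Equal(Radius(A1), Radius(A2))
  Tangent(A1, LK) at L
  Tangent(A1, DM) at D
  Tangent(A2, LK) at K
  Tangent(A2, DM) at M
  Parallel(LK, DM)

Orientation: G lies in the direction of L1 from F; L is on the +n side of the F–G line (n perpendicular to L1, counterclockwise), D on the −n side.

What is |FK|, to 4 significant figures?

25.74

Tangency of A1 to both parallel lines with radius 7.9 puts L and D at F ± 7.9·n: L = (-3.574, 7.045), D = (3.574, -7.045). Equal radii place K and M the same way about G: K = G + 7.9·n = (18.27, 18.13), M = G − 7.9·n = (25.42, 4.039). Then |FK| = |K − F| = 25.74.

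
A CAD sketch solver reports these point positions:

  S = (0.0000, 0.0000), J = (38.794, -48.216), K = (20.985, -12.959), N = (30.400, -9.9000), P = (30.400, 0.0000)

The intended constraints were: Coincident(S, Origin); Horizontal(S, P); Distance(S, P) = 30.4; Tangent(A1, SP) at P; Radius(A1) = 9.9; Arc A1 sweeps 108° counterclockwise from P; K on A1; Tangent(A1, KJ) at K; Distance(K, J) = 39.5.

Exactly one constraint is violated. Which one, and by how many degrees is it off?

Tangent(A1, KJ) at K — off by 8.80°.

S = (0.00, 0.00) ✓; S.y = 0.00, P.y = 0.00 ✓; |SP| = 30.40 ✓; ∠(NP, PS) = 90.00° ✓; |NP| = 9.900 ✓; bearing(N→K) − bearing(N→P) = 108.0° ✓; |NK| = 9.899 ✓; ∠(NK, KJ) = 81.20° ✗; |KJ| = 39.50 ✓.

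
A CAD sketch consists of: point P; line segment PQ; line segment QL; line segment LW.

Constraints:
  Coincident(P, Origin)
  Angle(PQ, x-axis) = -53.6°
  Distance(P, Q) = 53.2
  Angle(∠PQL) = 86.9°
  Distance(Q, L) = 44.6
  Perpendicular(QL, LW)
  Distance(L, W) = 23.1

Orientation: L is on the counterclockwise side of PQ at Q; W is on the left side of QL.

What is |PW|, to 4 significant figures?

51.40

P is at the origin; PQ runs at -53.6° with length 53.2, so Q = 53.2·(cos -53.6°, sin -53.6°) = (31.57, -42.82). ∠PQL = 86.9°, so QL runs at -53.6° + (180° − 86.9°) = 39.50° from the x-axis; with |QL| = 44.6, L = Q + 44.6·(cos 39.50°, sin 39.50°) = (65.98, -14.45). QL is perpendicular to LW; with |LW| = 23.1 on the left of QL, W = L + 23.1·(-0.6361, 0.7716) = (51.29, 3.373). Then |PW| = |W − P| = 51.40.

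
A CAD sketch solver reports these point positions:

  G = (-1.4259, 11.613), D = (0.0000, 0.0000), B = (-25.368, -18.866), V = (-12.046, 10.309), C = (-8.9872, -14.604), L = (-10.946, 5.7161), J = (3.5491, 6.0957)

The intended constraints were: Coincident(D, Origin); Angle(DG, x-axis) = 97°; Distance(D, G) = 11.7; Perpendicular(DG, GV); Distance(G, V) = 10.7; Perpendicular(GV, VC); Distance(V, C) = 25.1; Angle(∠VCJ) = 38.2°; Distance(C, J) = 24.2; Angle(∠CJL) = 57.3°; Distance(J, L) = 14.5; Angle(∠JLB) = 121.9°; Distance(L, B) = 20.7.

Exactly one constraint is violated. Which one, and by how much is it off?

Distance(L, B) = 20.7 — off by 7.80.

D = (0.00, 0.00) ✓; DG at 97.00° ✓; |DG| = 11.70 ✓; ∠(DG, GV) = 90.00° ✓; |GV| = 10.70 ✓; ∠(GV, VC) = 90.00° ✓; |VC| = 25.10 ✓; ∠VCJ = 38.20° ✓; |CJ| = 24.20 ✓; ∠CJL = 57.30° ✓; |JL| = 14.50 ✓; ∠JLB = 121.9° ✓; |LB| = 28.50 ✗.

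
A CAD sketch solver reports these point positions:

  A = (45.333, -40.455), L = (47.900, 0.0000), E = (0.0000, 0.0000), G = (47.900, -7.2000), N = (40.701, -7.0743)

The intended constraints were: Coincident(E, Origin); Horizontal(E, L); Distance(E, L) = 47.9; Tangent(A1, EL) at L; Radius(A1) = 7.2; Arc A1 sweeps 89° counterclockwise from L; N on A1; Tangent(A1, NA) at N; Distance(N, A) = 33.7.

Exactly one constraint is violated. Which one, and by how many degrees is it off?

Tangent(A1, NA) at N — off by 8.90°.

E = (0.00, 0.00) ✓; E.y = 0.00, L.y = 0.00 ✓; |EL| = 47.90 ✓; ∠(GL, LE) = 90.00° ✓; |GL| = 7.200 ✓; bearing(G→N) − bearing(G→L) = 89.00° ✓; |GN| = 7.200 ✓; ∠(GN, NA) = 81.10° ✗; |NA| = 33.70 ✓.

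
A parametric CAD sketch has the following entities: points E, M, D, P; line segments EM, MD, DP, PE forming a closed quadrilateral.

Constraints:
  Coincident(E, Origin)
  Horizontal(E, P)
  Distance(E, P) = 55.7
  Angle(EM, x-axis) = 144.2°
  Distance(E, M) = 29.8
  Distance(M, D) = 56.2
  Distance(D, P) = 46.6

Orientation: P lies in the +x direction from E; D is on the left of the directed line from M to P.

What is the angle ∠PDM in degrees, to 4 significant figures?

105.0°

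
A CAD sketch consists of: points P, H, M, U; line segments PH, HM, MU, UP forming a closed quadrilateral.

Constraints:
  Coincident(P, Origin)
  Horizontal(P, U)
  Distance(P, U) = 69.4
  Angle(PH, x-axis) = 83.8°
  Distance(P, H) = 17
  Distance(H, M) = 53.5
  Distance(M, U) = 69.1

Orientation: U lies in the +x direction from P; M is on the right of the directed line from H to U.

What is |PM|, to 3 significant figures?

37.4

Checks: |HM| = 53.50 ✓; |MU| = 69.10 ✓.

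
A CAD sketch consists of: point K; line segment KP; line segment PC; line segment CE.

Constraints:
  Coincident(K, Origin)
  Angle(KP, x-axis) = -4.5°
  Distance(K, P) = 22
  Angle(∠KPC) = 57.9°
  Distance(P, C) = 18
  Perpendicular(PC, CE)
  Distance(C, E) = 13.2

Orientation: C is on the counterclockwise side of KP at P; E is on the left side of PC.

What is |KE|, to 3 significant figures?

8.33

K is at the origin; KP runs at -4.5° with length 22.0, so P = 22.0·(cos -4.5°, sin -4.5°) = (21.9, -1.73). ∠KPC = 57.9°, so PC runs at -4.5° + (180° − 57.9°) = 118° from the x-axis; with |PC| = 18.0, C = P + 18.0·(cos 118°, sin 118°) = (13.6, 14.2). PC ⟂ CE; with |CE| = 13.2 on the left of PC, E = C + 13.2·(-0.886, -0.463) = (1.89, 8.11). Then |KE| = |E − K| = 8.33.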